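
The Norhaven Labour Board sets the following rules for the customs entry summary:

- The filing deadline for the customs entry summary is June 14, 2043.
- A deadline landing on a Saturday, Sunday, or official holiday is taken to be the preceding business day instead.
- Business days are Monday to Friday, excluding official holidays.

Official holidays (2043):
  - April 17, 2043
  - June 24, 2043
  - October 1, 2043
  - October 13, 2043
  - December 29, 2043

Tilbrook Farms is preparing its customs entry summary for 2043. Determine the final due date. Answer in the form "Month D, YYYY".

Start from the fixed due date, June 14, 2043.
Because June 14, 2043 is a Sunday, the deadline becomes June 12, 2043 (Friday).
So the filing is due June 12, 2043.

June 12, 2043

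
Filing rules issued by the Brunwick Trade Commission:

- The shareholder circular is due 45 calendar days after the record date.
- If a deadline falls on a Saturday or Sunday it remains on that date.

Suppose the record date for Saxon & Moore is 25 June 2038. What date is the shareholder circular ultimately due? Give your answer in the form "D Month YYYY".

9 August 2038

45 calendar days after 25 June 2038 is 9 August 2038.
9 August 2038 falls on a Monday. The rules make no weekend/holiday allowance, so it remains 9 August 2038.
The final due date is 9 August 2038.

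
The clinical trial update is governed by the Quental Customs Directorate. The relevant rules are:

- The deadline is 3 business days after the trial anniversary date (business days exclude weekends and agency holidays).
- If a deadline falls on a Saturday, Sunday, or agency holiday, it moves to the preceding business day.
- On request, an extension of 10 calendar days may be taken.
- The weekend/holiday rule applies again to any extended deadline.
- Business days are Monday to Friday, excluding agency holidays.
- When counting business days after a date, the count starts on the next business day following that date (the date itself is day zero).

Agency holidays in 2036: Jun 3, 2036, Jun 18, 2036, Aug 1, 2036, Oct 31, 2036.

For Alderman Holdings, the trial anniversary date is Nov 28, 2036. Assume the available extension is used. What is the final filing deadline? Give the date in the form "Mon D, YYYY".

Dec 12, 2036

3 business days after Nov 28, 2036, excluding weekends and holidays, is Dec 3, 2036.
Dec 3, 2036 (Wednesday) is already a business day.
The 10-calendar-day extension moves the deadline from Dec 3, 2036 to Dec 13, 2036.
Dec 13, 2036 falls on a Saturday. Rolling to the preceding business day gives Dec 12, 2036, a Friday.
Deadline: Dec 12, 2036.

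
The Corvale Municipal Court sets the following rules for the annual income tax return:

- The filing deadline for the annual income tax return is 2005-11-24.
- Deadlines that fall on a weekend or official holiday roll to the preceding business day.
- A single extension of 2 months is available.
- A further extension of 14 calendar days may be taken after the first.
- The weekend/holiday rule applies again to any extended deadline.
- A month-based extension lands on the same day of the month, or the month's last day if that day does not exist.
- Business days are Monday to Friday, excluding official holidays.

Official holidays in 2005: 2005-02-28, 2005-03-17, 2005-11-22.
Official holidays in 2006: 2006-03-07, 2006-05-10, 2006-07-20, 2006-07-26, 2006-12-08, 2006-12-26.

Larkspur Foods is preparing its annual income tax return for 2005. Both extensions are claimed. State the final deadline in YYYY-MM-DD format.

The statutory due date is 2005-11-24.
2005-11-24 falls on a Thursday, which is a business day, so no adjustment is needed.
Add 2 months to 2005-11-24: 2006-01-24.
Since 2006-01-24 is a Tuesday and not a holiday, the date is unchanged.
Applying the 14-calendar-day extension: 2006-01-24 + 14 days = 2006-02-07.
2006-02-07 is a Tuesday and not a listed holiday, so it stands.
Final deadline: 2006-02-07.

2006-02-07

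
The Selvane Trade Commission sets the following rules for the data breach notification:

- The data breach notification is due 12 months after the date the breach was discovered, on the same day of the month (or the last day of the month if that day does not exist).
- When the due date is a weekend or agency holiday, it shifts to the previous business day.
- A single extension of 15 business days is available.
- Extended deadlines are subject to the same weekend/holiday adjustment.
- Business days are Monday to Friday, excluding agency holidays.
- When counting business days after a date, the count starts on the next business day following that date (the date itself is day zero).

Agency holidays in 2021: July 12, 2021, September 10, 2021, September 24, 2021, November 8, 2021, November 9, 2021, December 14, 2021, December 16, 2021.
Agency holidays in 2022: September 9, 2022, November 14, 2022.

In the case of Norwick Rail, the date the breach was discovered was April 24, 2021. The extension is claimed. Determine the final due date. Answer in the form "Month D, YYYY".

12 months after April 24, 2021, on the same day of the month, is April 24, 2022.
April 24, 2022 is a Sunday; the preceding business day is April 22, 2022 (Friday).
The 15-business-day extension runs from April 22, 2022 to May 13, 2022.
May 13, 2022 is a Friday and not a listed holiday, so it stands.
Deadline: May 13, 2022.

May 13, 2022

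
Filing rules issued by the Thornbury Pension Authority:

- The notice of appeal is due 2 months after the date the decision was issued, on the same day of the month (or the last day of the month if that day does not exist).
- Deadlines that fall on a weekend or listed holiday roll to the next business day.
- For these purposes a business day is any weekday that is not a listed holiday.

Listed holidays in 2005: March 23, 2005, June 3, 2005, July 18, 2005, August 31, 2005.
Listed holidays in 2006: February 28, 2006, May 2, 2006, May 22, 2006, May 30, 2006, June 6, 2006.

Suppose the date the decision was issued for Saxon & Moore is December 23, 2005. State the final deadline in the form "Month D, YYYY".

2 months after December 23, 2005, on the same day of the month, is February 23, 2006.
February 23, 2006 is a Thursday and not a listed holiday, so it stands.
The final due date is February 23, 2006.

February 23, 2006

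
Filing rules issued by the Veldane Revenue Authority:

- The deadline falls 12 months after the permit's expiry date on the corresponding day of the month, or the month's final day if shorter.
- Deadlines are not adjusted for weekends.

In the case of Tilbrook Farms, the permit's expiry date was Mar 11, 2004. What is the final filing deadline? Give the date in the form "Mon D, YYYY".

12 months from Mar 11, 2004 is Mar 11, 2005.
Mar 11, 2005 is a Friday; no weekend or holiday adjustment applies.
So the filing is due Mar 11, 2005.

Mar 11, 2005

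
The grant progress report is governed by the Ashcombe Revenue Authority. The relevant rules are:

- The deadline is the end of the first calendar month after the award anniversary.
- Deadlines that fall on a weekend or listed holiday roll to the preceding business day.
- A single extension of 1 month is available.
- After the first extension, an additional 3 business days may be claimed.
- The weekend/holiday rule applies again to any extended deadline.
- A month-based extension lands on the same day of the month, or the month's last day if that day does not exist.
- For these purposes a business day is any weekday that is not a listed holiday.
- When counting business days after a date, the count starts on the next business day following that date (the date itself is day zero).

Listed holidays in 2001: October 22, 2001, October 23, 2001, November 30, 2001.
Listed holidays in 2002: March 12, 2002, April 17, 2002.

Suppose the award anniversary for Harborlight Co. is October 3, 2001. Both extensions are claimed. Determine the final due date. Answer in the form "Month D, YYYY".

January 2, 2002

1 month after October 3, 2001 is November 2001; that month ends on November 30, 2001.
November 30, 2001 is a listed holiday, so it moves to the preceding business day, November 29, 2001 (Thursday).
The 1 month extension carries November 29, 2001 to December 29, 2001.
Because December 29, 2001 is a Saturday, the deadline becomes December 28, 2001 (Friday).
Counting 3 further business days from December 28, 2001 reaches January 2, 2002.
January 2, 2002 (Wednesday) is already a business day.
So the filing is due January 2, 2002.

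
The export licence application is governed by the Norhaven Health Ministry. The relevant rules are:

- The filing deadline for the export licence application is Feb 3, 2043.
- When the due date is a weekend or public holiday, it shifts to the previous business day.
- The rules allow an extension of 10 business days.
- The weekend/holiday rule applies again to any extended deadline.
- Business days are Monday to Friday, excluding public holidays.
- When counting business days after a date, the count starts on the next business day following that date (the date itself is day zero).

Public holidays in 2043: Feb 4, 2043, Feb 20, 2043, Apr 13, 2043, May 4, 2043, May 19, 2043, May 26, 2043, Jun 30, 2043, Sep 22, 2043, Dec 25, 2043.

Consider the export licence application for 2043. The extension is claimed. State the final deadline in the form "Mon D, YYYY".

The statutory due date is Feb 3, 2043.
Since Feb 3, 2043 is a Tuesday and not a holiday, the date is unchanged.
Applying the 10-business-day extension: 10 business days after Feb 3, 2043 is Feb 18, 2043.
Since Feb 18, 2043 is a Wednesday and not a holiday, the date is unchanged.
Final deadline: Feb 18, 2043.

Feb 18, 2043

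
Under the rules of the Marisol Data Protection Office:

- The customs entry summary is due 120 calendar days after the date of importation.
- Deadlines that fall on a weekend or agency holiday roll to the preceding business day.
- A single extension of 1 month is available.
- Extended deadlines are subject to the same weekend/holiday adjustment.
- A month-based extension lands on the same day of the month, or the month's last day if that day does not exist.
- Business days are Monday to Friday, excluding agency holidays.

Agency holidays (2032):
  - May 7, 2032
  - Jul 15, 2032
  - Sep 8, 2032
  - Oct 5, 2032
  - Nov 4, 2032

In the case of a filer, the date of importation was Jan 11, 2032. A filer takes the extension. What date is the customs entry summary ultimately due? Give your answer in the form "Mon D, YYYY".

Jun 10, 2032

Trigger date Jan 11, 2032 + 120 calendar days = May 10, 2032.
May 10, 2032 (Monday) is already a business day.
The 1 month extension carries May 10, 2032 to Jun 10, 2032.
Jun 10, 2032 is a Thursday and not a listed holiday, so it stands.
The final due date is Jun 10, 2032.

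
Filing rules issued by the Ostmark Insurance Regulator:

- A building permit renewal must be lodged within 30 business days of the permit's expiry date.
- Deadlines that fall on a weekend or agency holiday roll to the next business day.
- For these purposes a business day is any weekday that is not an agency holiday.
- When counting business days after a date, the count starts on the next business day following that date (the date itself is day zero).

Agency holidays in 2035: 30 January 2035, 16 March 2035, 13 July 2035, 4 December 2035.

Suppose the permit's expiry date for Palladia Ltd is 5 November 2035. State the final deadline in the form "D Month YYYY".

18 December 2035

Counting 30 business days after 5 November 2035 (skipping weekends and listed holidays) reaches 18 December 2035.
Since 18 December 2035 is a Tuesday and not a holiday, the date is unchanged.
The final due date is 18 December 2035.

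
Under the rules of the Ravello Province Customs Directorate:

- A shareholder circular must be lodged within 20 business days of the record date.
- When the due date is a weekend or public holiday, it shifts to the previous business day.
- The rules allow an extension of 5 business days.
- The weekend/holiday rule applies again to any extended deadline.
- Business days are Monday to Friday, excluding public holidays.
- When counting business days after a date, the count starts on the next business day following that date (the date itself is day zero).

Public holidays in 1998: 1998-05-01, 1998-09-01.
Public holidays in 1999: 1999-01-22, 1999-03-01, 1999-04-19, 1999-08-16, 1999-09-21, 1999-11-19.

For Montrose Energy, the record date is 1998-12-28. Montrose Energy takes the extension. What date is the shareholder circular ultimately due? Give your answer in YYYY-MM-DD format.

1999-02-02

Starting the day after 1998-12-28 and counting 20 business days lands on 1999-01-26.
1999-01-26 is a Tuesday and not a listed holiday, so it stands.
Counting 5 further business days from 1999-01-26 reaches 1999-02-02.
1999-02-02 (Tuesday) is already a business day.
The final due date is 1999-02-02.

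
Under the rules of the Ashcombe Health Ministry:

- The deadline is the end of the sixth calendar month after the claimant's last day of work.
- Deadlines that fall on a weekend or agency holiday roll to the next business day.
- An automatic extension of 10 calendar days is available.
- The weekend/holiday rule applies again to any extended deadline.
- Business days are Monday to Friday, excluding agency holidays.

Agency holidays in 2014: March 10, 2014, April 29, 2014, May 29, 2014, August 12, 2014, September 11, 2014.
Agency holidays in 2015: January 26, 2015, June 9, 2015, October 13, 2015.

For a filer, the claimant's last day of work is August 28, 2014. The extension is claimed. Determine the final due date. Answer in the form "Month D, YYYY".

The sixth month after August 28, 2014 is February 2015, whose last day is February 28, 2015.
February 28, 2015 is a Saturday, so it moves to the next business day, March 2, 2015 (Monday).
With the 10-day extension, March 2, 2015 becomes March 12, 2015.
Since March 12, 2015 is a Thursday and not a holiday, the date is unchanged.
So the filing is due March 12, 2015.

March 12, 2015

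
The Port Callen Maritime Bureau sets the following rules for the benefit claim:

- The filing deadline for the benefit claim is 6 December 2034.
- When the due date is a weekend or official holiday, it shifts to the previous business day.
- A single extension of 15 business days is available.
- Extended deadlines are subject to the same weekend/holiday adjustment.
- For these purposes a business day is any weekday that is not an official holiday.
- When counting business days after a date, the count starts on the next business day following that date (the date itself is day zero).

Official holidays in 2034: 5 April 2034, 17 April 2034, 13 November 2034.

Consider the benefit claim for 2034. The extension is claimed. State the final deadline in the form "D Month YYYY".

The statutory due date is 6 December 2034.
6 December 2034 is a Wednesday and not a listed holiday, so it stands.
Applying the 15-business-day extension: 15 business days after 6 December 2034 is 27 December 2034.
27 December 2034 is a Wednesday and not a listed holiday, so it stands.
The final due date is 27 December 2034.

27 December 2034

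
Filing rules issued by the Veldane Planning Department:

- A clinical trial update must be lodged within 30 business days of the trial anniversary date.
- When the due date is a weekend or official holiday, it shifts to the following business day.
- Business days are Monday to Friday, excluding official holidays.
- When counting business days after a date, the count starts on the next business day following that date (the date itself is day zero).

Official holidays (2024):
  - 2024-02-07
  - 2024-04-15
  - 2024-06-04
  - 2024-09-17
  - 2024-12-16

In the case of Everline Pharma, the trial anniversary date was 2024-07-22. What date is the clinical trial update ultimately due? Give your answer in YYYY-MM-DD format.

Starting the day after 2024-07-22 and counting 30 business days lands on 2024-09-02.
2024-09-02 is a Monday and not a listed holiday, so it stands.
Final deadline: 2024-09-02.

2024-09-02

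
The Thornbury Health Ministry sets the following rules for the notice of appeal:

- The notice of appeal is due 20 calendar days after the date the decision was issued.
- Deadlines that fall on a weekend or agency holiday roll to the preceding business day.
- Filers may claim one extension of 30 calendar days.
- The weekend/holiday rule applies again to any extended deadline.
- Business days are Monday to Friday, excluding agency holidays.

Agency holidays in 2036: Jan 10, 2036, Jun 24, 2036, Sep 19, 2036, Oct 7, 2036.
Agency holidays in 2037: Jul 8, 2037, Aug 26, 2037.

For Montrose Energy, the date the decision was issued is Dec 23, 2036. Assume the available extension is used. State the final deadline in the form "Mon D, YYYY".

Feb 11, 2037

Adding 20 calendar days to Dec 23, 2036 gives Jan 12, 2037.
Jan 12, 2037 falls on a Monday, which is a business day, so no adjustment is needed.
The 30-calendar-day extension moves the deadline from Jan 12, 2037 to Feb 11, 2037.
Feb 11, 2037 falls on a Wednesday, which is a business day, so no adjustment is needed.
Deadline: Feb 11, 2037.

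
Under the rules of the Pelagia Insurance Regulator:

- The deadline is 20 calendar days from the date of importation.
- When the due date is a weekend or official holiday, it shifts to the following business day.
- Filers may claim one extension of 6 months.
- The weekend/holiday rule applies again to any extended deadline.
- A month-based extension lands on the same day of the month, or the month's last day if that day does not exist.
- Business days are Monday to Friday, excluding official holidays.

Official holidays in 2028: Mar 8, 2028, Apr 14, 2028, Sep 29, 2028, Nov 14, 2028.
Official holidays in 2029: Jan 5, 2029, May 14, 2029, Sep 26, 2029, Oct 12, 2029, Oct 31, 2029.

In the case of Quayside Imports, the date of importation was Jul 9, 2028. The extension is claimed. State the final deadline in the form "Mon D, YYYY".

Trigger date Jul 9, 2028 + 20 calendar days = Jul 29, 2028.
Jul 29, 2028 is a Saturday, so it moves to the next business day, Jul 31, 2028 (Monday).
Add 6 months to Jul 31, 2028: Jan 31, 2029.
Jan 31, 2029 falls on a Wednesday, which is a business day, so no adjustment is needed.
So the filing is due Jan 31, 2029.

Jan 31, 2029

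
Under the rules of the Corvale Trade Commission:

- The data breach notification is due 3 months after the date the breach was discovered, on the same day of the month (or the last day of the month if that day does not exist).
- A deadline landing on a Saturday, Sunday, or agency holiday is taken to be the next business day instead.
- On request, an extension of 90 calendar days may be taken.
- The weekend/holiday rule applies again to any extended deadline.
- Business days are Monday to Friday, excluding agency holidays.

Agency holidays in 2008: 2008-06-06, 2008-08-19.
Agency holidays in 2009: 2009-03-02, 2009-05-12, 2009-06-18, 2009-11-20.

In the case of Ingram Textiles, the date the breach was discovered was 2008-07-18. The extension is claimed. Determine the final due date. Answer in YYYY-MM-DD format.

Moving 3 months forward from 2008-07-18 on the corresponding day gives 2008-10-18.
2008-10-18 is a Saturday; the next business day is 2008-10-20 (Monday).
With the 90-day extension, 2008-10-20 becomes 2009-01-18.
2009-01-18 is a Sunday; the next business day is 2009-01-19 (Monday).
So the filing is due 2009-01-19.

2009-01-19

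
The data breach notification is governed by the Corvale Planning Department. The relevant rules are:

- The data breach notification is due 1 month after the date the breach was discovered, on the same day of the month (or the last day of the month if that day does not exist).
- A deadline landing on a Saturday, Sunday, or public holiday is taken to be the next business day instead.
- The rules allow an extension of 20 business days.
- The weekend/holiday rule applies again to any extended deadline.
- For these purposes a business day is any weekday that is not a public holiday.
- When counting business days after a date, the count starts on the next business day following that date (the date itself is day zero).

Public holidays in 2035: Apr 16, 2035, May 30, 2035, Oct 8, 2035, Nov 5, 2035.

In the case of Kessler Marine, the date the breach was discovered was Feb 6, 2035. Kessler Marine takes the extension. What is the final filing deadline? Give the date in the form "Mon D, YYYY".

1 month from Feb 6, 2035 is Mar 6, 2035.
Mar 6, 2035 is a Tuesday and not a listed holiday, so it stands.
Counting 20 further business days from Mar 6, 2035 reaches Apr 3, 2035.
Since Apr 3, 2035 is a Tuesday and not a holiday, the date is unchanged.
Final deadline: Apr 3, 2035.

Apr 3, 2035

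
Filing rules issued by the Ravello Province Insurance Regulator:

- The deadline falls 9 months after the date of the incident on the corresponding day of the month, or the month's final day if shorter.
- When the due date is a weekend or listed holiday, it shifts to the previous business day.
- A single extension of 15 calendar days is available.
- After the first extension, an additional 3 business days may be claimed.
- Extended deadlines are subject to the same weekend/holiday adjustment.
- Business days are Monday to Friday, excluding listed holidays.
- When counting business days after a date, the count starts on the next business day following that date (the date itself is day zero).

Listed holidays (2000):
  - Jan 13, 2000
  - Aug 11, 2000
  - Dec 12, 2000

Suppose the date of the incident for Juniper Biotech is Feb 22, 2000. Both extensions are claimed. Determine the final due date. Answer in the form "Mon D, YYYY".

Dec 13, 2000

9 months after Feb 22, 2000, on the same day of the month, is Nov 22, 2000.
Nov 22, 2000 is a Wednesday and not a listed holiday, so it stands.
Add the 15 calendar-day extension to Nov 22, 2000: Dec 7, 2000.
Dec 7, 2000 is a Thursday and not a listed holiday, so it stands.
Counting 3 further business days from Dec 7, 2000 reaches Dec 13, 2000.
Dec 13, 2000 falls on a Wednesday, which is a business day, so no adjustment is needed.
Deadline: Dec 13, 2000.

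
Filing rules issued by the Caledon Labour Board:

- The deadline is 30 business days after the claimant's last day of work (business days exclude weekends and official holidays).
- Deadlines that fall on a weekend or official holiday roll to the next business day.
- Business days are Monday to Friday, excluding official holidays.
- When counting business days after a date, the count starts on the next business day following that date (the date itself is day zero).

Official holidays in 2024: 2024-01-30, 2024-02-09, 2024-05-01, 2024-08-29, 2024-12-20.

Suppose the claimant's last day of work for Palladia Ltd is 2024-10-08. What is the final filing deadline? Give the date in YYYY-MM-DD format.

Starting the day after 2024-10-08 and counting 30 business days lands on 2024-11-19.
2024-11-19 (Tuesday) is already a business day.
Final deadline: 2024-11-19.

2024-11-19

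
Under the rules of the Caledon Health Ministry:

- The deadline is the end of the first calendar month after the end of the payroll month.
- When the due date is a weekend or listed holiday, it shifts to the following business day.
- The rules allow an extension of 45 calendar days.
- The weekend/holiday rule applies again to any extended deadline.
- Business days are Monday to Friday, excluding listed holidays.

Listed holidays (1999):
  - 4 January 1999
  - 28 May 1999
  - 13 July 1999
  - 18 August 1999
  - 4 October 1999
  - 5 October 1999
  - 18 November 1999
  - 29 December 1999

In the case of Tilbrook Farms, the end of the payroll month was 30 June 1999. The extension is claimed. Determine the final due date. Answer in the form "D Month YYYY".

1 month after 30 June 1999 falls in July 1999; the last day of that month is 31 July 1999.
31 July 1999 is a Saturday; the next business day is 2 August 1999 (Monday).
With the 45-day extension, 2 August 1999 becomes 16 September 1999.
16 September 1999 falls on a Thursday, which is a business day, so no adjustment is needed.
So the filing is due 16 September 1999.

16 September 1999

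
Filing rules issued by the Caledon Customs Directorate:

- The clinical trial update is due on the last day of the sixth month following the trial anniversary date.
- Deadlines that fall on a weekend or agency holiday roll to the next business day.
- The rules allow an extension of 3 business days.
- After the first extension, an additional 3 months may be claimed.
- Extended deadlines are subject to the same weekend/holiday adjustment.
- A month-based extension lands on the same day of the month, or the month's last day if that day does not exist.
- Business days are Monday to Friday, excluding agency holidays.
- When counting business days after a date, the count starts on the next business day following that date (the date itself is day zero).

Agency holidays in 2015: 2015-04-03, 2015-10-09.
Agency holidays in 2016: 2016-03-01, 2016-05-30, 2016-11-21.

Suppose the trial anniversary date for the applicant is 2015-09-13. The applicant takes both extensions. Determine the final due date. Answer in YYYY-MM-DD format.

2016-07-05

6 months after 2015-09-13 is March 2016; that month ends on 2016-03-31.
2016-03-31 falls on a Thursday, which is a business day, so no adjustment is needed.
Counting 3 further business days from 2016-03-31 reaches 2016-04-05.
2016-04-05 (Tuesday) is already a business day.
Applying the 3 months extension: 3 months after 2016-04-05 is 2016-07-05.
2016-07-05 is a Tuesday and not a listed holiday, so it stands.
Deadline: 2016-07-05.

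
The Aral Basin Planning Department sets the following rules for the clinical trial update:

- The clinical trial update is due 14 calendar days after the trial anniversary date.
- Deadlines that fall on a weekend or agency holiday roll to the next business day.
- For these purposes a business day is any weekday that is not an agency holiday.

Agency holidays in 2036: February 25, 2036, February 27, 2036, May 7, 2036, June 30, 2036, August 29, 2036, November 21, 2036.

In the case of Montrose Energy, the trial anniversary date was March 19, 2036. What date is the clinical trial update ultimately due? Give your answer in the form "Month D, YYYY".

14 calendar days after March 19, 2036 is April 2, 2036.
April 2, 2036 falls on a Wednesday, which is a business day, so no adjustment is needed.
The final due date is April 2, 2036.

April 2, 2036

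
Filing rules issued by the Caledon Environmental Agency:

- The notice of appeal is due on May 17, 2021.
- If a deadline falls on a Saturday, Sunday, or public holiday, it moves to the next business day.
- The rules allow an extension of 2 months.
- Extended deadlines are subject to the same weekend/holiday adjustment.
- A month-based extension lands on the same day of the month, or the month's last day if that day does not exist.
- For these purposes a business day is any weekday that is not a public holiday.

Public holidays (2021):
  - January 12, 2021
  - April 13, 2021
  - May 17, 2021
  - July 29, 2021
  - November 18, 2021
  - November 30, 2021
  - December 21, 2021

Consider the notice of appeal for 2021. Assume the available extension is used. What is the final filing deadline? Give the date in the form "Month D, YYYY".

The statutory due date is May 17, 2021.
May 17, 2021 falls on a listed holiday. Rolling to the next business day gives May 18, 2021, a Tuesday.
Add 2 months to May 18, 2021: July 18, 2021.
Because July 18, 2021 is a Sunday, the deadline becomes July 19, 2021 (Monday).
Final deadline: July 19, 2021.

July 19, 2021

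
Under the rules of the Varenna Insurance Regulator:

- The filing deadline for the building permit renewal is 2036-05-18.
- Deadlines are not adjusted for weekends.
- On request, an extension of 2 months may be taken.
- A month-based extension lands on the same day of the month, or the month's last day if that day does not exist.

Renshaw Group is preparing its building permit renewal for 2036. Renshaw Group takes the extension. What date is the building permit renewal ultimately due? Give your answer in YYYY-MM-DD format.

2036-07-18

The statutory due date is 2036-05-18.
No adjustment is made for weekends or holidays, so 2036-05-18 stands.
The 2 months extension carries 2036-05-18 to 2036-07-18.
2036-07-18 is a Friday; no weekend or holiday adjustment applies.
Final deadline: 2036-07-18.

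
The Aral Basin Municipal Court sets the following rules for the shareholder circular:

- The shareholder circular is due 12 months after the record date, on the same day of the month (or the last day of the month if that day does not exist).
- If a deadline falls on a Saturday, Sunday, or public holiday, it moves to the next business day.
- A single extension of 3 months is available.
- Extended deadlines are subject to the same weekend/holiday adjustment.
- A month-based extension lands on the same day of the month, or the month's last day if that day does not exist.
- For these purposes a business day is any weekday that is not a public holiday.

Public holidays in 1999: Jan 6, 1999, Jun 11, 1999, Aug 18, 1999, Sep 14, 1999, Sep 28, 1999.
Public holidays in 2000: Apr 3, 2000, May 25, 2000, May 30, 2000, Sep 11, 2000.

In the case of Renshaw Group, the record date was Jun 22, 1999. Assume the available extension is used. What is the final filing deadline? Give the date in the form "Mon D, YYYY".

12 months after Jun 22, 1999, on the same day of the month, is Jun 22, 2000.
Jun 22, 2000 (Thursday) is already a business day.
The 3 months extension carries Jun 22, 2000 to Sep 22, 2000.
Sep 22, 2000 (Friday) is already a business day.
Deadline: Sep 22, 2000.

Sep 22, 2000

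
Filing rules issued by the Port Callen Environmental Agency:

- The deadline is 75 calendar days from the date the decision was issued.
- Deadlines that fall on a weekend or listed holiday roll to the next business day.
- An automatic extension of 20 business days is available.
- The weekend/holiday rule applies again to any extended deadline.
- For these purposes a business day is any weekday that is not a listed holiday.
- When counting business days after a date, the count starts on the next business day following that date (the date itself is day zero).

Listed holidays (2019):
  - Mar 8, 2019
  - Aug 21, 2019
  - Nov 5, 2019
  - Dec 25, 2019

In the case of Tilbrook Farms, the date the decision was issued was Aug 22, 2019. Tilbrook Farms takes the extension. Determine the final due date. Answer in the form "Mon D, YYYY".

From Aug 22, 2019, 75 calendar days later is Nov 5, 2019.
Because Nov 5, 2019 is a listed holiday, the deadline becomes Nov 6, 2019 (Wednesday).
Counting 20 further business days from Nov 6, 2019 reaches Dec 4, 2019.
Dec 4, 2019 falls on a Wednesday, which is a business day, so no adjustment is needed.
Deadline: Dec 4, 2019.

Dec 4, 2019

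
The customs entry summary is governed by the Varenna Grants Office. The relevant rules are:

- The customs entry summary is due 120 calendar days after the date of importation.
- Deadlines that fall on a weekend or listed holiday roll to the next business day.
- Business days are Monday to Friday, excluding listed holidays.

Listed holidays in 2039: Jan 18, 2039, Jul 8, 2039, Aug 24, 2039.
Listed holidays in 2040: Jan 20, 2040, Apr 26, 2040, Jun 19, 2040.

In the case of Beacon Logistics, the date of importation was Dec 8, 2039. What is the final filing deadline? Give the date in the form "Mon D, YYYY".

Apr 6, 2040

120 calendar days after Dec 8, 2039 is Apr 6, 2040.
Apr 6, 2040 is a Friday and not a listed holiday, so it stands.
So the filing is due Apr 6, 2040.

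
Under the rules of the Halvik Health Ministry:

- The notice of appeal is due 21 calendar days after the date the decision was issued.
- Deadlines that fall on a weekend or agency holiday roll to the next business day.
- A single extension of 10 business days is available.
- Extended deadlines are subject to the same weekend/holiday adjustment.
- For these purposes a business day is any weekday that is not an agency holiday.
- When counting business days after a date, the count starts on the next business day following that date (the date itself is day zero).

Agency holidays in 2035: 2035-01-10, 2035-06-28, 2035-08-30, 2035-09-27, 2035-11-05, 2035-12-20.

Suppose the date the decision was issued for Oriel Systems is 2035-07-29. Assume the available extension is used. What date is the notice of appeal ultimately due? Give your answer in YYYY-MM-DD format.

Trigger date 2035-07-29 + 21 calendar days = 2035-08-19.
Because 2035-08-19 is a Sunday, the deadline becomes 2035-08-20 (Monday).
Counting 10 further business days from 2035-08-20 reaches 2035-09-04.
2035-09-04 falls on a Tuesday, which is a business day, so no adjustment is needed.
The final due date is 2035-09-04.

2035-09-04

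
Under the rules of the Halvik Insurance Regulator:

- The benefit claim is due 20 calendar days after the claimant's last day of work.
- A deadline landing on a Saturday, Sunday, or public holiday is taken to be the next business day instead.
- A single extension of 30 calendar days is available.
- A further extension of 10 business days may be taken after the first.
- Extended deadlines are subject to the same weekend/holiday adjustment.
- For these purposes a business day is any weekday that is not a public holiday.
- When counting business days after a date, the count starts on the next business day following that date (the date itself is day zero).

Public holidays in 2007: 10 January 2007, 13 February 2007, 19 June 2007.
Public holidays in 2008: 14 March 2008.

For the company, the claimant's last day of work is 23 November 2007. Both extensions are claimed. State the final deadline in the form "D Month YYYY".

From 23 November 2007, 20 calendar days later is 13 December 2007.
13 December 2007 falls on a Thursday, which is a business day, so no adjustment is needed.
Applying the 30-calendar-day extension: 13 December 2007 + 30 days = 12 January 2008.
Because 12 January 2008 is a Saturday, the deadline becomes 14 January 2008 (Monday).
The 10-business-day extension runs from 14 January 2008 to 28 January 2008.
28 January 2008 (Monday) is already a business day.
The final due date is 28 January 2008.

28 January 2008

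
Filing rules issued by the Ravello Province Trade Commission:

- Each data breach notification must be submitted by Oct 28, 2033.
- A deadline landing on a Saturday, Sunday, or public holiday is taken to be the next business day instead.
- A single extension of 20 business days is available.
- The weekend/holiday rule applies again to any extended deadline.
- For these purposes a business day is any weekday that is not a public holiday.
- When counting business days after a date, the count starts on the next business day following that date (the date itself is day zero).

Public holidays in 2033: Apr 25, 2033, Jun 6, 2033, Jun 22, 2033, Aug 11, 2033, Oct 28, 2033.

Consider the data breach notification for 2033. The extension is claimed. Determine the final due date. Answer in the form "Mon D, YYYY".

The statutory due date is Oct 28, 2033.
Oct 28, 2033 falls on a listed holiday. Rolling to the next business day gives Oct 31, 2033, a Monday.
Counting 20 further business days from Oct 31, 2033 reaches Nov 28, 2033.
Nov 28, 2033 is a Monday and not a listed holiday, so it stands.
The final due date is Nov 28, 2033.

Nov 28, 2033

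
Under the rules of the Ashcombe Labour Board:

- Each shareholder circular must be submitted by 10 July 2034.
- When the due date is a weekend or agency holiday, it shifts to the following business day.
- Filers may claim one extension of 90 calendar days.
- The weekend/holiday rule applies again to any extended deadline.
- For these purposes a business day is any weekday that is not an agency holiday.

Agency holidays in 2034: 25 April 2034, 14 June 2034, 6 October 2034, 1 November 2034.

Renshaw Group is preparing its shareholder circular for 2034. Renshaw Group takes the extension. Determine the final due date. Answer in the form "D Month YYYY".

The statutory due date is 10 July 2034.
Since 10 July 2034 is a Monday and not a holiday, the date is unchanged.
The 90-calendar-day extension moves the deadline from 10 July 2034 to 8 October 2034.
8 October 2034 is a Sunday; the next business day is 9 October 2034 (Monday).
So the filing is due 9 October 2034.

9 October 2034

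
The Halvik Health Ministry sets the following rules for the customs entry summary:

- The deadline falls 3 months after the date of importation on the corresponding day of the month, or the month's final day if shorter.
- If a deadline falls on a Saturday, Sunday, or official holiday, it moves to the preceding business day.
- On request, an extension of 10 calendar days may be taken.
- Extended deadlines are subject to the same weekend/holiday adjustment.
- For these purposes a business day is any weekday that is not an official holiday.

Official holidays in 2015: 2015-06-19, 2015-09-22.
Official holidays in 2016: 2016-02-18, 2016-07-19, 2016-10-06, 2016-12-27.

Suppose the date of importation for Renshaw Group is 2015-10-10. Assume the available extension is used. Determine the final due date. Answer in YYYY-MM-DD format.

2016-01-18

3 months after 2015-10-10, on the same day of the month, is 2016-01-10.
2016-01-10 falls on a Sunday. Rolling to the preceding business day gives 2016-01-08, a Friday.
The 10-calendar-day extension moves the deadline from 2016-01-08 to 2016-01-18.
2016-01-18 is a Monday and not a listed holiday, so it stands.
Deadline: 2016-01-18.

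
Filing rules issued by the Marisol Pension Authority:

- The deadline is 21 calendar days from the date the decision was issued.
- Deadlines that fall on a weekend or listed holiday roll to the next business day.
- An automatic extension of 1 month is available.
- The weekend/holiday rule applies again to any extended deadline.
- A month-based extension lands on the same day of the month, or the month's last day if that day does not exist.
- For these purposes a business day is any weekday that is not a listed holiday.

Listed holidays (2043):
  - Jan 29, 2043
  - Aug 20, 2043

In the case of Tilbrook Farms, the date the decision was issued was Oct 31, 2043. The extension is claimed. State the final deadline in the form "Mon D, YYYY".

21 calendar days after Oct 31, 2043 is Nov 21, 2043.
Nov 21, 2043 falls on a Saturday. Rolling to the next business day gives Nov 23, 2043, a Monday.
The 1 month extension carries Nov 23, 2043 to Dec 23, 2043.
Since Dec 23, 2043 is a Wednesday and not a holiday, the date is unchanged.
So the filing is due Dec 23, 2043.

Dec 23, 2043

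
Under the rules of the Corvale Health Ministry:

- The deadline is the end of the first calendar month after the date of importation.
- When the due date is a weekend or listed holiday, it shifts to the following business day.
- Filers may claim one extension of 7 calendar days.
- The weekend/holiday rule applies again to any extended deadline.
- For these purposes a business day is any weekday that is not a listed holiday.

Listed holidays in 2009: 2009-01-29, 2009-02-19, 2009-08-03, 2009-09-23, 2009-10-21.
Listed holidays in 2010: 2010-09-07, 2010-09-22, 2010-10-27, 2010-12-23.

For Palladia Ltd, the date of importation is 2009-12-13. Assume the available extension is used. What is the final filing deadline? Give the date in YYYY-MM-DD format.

1 month after 2009-12-13 falls in January 2010; the last day of that month is 2010-01-31.
2010-01-31 falls on a Sunday. Rolling to the next business day gives 2010-02-01, a Monday.
Applying the 7-calendar-day extension: 2010-02-01 + 7 days = 2010-02-08.
2010-02-08 (Monday) is already a business day.
So the filing is due 2010-02-08.

2010-02-08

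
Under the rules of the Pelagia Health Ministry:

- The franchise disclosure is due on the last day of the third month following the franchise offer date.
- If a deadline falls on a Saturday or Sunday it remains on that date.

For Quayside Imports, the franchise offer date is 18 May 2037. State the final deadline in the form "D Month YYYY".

31 August 2037

3 months after 18 May 2037 is August 2037; that month ends on 31 August 2037.
31 August 2037 is a Monday; no weekend or holiday adjustment applies.
The final due date is 31 August 2037.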